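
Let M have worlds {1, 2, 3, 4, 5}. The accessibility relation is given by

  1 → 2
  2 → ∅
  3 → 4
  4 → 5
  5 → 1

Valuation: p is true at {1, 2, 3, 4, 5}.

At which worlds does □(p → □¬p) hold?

{1, 2}

1: successors {2}; p → □¬p there: 2:T. ✓
2: no successors, so □(p → □¬p) holds vacuously. ✓
3: successors {4}; p → □¬p there: 4:F. ✗
4: successors {5}; p → □¬p there: 5:F. ✗
5: successors {1}; p → □¬p there: 1:F. ✗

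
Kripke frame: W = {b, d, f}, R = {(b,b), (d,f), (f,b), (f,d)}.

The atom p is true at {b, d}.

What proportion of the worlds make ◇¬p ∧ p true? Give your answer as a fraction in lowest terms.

b: ◇¬p is F, p is T. ✗
d: ◇¬p is T, p is T. ✓
f: ◇¬p is F, p is F. ✗
That's 1 of 3 worlds, so 1/3.

1/3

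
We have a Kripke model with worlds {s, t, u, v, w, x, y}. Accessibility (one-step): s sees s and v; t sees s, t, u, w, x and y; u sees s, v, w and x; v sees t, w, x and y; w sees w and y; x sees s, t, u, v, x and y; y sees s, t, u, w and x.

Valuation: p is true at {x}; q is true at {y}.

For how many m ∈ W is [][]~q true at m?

s: successors {s, v}; []~q there: s:T, v:F. ✗
t: successors {s, t, u, w, x, y}; []~q there: s:T, t:F, u:T, w:F, x:F, y:T. ✗
u: successors {s, v, w, x}; []~q there: s:T, v:F, w:F, x:F. ✗
v: successors {t, w, x, y}; []~q there: t:F, w:F, x:F, y:T. ✗
w: successors {w, y}; []~q there: w:F, y:T. ✗
x: successors {s, t, u, v, x, y}; []~q there: s:T, t:F, u:T, v:F, x:F, y:T. ✗
y: successors {s, t, u, w, x}; []~q there: s:T, t:F, u:T, w:F, x:F. ✗
Satisfying worlds: ∅.

0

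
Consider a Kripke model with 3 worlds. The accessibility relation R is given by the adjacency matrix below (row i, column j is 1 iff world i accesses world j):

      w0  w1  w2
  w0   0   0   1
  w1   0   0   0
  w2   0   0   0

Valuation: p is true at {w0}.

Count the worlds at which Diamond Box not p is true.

1

w0: successors {w2}; Box not p there: w2:T. ✓
w1: no successors, so Diamond Box not p fails. ✗
w2: no successors, so Diamond Box not p fails. ✗
Satisfying worlds: {w0}.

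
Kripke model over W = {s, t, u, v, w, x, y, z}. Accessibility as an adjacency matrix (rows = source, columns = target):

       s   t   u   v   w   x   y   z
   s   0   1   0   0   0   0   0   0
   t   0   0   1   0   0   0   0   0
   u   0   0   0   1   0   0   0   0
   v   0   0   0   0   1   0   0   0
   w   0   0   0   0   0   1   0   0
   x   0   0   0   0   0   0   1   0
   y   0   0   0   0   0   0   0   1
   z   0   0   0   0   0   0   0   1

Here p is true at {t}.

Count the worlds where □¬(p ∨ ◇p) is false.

1

s: successors {t}; ¬(p ∨ ◇p) there: t:F. ✗
t: successors {u}; ¬(p ∨ ◇p) there: u:T. ✓
u: successors {v}; ¬(p ∨ ◇p) there: v:T. ✓
v: successors {w}; ¬(p ∨ ◇p) there: w:T. ✓
w: successors {x}; ¬(p ∨ ◇p) there: x:T. ✓
x: successors {y}; ¬(p ∨ ◇p) there: y:T. ✓
y: successors {z}; ¬(p ∨ ◇p) there: z:T. ✓
z: successors {z}; ¬(p ∨ ◇p) there: z:T. ✓
Satisfying worlds: {t, u, v, w, x, y, z}.
So □¬(p ∨ ◇p) fails at the other 1 world.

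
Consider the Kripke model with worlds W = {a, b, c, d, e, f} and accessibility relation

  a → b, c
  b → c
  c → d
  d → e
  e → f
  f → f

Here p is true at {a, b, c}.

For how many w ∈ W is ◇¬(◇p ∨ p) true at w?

a: successors {b, c}; ¬(◇p ∨ p) there: b:F, c:F. ✗
b: successors {c}; ¬(◇p ∨ p) there: c:F. ✗
c: successors {d}; ¬(◇p ∨ p) there: d:T. ✓
d: successors {e}; ¬(◇p ∨ p) there: e:T. ✓
e: successors {f}; ¬(◇p ∨ p) there: f:T. ✓
f: successors {f}; ¬(◇p ∨ p) there: f:T. ✓
Satisfying worlds: {c, d, e, f}.

4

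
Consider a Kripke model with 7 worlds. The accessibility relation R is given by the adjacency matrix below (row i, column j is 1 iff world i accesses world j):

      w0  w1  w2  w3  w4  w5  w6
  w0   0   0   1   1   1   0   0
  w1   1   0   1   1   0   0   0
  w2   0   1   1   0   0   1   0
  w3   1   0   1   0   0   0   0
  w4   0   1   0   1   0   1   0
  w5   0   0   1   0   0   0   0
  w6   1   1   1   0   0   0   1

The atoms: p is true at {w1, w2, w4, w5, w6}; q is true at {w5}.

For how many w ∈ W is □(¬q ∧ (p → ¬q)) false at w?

w0: successors {w2, w3, w4}; ¬q ∧ (p → ¬q) there: w2:T, w3:T, w4:T. ✓
w1: successors {w0, w2, w3}; ¬q ∧ (p → ¬q) there: w0:T, w2:T, w3:T. ✓
w2: successors {w1, w2, w5}; ¬q ∧ (p → ¬q) there: w1:T, w2:T, w5:F. ✗
w3: successors {w0, w2}; ¬q ∧ (p → ¬q) there: w0:T, w2:T. ✓
w4: successors {w1, w3, w5}; ¬q ∧ (p → ¬q) there: w1:T, w3:T, w5:F. ✗
w5: successors {w2}; ¬q ∧ (p → ¬q) there: w2:T. ✓
w6: successors {w0, w1, w2, w6}; ¬q ∧ (p → ¬q) there: w0:T, w1:T, w2:T, w6:T. ✓
Satisfying worlds: {w0, w1, w3, w5, w6}.
So □(¬q ∧ (p → ¬q)) fails at the other 2 worlds.

2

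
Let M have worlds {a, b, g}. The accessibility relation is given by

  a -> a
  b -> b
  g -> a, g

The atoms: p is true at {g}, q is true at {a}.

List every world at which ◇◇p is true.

{g}

a: successors {a}; ◇p there: a:F. ✗
b: successors {b}; ◇p there: b:F. ✗
g: successors {a, g}; ◇p there: a:F, g:T. ✓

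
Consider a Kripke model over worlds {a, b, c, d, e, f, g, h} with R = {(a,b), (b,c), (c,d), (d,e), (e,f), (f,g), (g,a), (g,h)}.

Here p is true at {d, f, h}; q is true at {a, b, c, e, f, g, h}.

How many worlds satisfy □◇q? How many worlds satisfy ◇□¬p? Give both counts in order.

6 and 4

For □◇q:
a: successors {b}; ◇q there: b:T. ✓
b: successors {c}; ◇q there: c:F. ✗
c: successors {d}; ◇q there: d:T. ✓
d: successors {e}; ◇q there: e:T. ✓
e: successors {f}; ◇q there: f:T. ✓
f: successors {g}; ◇q there: g:T. ✓
g: successors {a, h}; ◇q there: a:T, h:F. ✗
h: no successors, so □◇q holds vacuously. ✓
— 6 worlds.
For ◇□¬p:
a: successors {b}; □¬p there: b:T. ✓
b: successors {c}; □¬p there: c:F. ✗
c: successors {d}; □¬p there: d:T. ✓
d: successors {e}; □¬p there: e:F. ✗
e: successors {f}; □¬p there: f:T. ✓
f: successors {g}; □¬p there: g:F. ✗
g: successors {a, h}; □¬p there: a:T, h:T. ✓
h: no successors, so ◇□¬p fails. ✗
— 4 worlds.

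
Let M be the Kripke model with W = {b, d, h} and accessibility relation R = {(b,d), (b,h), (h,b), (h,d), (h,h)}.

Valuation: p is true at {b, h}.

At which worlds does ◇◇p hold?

{b, h}

b: successors {d, h}; ◇p there: d:F, h:T. ✓
d: no successors, so ◇◇p fails. ✗
h: successors {b, d, h}; ◇p there: b:T, d:F, h:T. ✓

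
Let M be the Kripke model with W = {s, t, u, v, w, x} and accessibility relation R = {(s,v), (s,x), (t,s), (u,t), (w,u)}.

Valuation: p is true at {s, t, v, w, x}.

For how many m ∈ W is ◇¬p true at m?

1

s: successors {v, x}; ¬p there: v:F, x:F. ✗
t: successors {s}; ¬p there: s:F. ✗
u: successors {t}; ¬p there: t:F. ✗
v: no successors, so ◇¬p fails. ✗
w: successors {u}; ¬p there: u:T. ✓
x: no successors, so ◇¬p fails. ✗
Satisfying worlds: {w}.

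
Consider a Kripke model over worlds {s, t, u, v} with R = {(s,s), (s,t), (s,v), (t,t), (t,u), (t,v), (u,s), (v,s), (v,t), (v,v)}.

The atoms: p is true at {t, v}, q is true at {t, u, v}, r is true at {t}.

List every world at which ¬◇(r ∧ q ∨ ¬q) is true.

∅

s: ◇(r ∧ q ∨ ¬q) is T. ✗
t: ◇(r ∧ q ∨ ¬q) is T. ✗
u: ◇(r ∧ q ∨ ¬q) is T. ✗
v: ◇(r ∧ q ∨ ¬q) is T. ✗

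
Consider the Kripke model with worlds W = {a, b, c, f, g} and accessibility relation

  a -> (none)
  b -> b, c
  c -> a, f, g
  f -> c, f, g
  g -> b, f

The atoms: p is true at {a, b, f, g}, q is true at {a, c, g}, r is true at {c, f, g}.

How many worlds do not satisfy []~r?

4

a: no successors, so []~r holds vacuously. ✓
b: successors {b, c}; ~r there: b:T, c:F. ✗
c: successors {a, f, g}; ~r there: a:T, f:F, g:F. ✗
f: successors {c, f, g}; ~r there: c:F, f:F, g:F. ✗
g: successors {b, f}; ~r there: b:T, f:F. ✗
Satisfying worlds: {a}.
So []~r fails at the other 4 worlds.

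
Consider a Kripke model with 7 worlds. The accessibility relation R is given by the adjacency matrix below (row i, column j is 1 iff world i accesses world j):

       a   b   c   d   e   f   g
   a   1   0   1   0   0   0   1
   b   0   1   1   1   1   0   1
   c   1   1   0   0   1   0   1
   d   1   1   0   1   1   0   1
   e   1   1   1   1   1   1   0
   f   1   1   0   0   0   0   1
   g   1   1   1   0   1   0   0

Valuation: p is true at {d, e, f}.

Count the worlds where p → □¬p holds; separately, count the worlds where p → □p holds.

For p → □¬p:
a: p is F, □¬p is T. ✓
b: p is F, □¬p is F. ✓
c: p is F, □¬p is F. ✓
d: p is T, □¬p is F. ✗
e: p is T, □¬p is F. ✗
f: p is T, □¬p is T. ✓
g: p is F, □¬p is F. ✓
— 5 worlds.
For p → □p:
a: p is F, □p is F. ✓
b: p is F, □p is F. ✓
c: p is F, □p is F. ✓
d: p is T, □p is F. ✗
e: p is T, □p is F. ✗
f: p is T, □p is F. ✗
g: p is F, □p is F. ✓
— 4 worlds.

5 and 4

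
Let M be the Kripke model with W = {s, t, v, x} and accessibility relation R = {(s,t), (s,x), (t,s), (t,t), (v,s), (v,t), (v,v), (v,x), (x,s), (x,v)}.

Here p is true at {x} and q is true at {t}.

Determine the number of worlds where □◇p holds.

1

s: successors {t, x}; ◇p there: t:F, x:F. ✗
t: successors {s, t}; ◇p there: s:T, t:F. ✗
v: successors {s, t, v, x}; ◇p there: s:T, t:F, v:T, x:F. ✗
x: successors {s, v}; ◇p there: s:T, v:T. ✓
Satisfying worlds: {x}.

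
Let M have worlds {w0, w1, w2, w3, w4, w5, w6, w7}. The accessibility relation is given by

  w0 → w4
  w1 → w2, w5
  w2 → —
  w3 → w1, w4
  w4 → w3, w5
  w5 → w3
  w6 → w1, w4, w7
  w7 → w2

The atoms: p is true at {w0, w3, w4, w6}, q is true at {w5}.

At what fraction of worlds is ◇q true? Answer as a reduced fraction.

1/4

w0: successors {w4}; q there: w4:F. ✗
w1: successors {w2, w5}; q there: w2:F, w5:T. ✓
w2: no successors, so ◇q fails. ✗
w3: successors {w1, w4}; q there: w1:F, w4:F. ✗
w4: successors {w3, w5}; q there: w3:F, w5:T. ✓
w5: successors {w3}; q there: w3:F. ✗
w6: successors {w1, w4, w7}; q there: w1:F, w4:F, w7:F. ✗
w7: successors {w2}; q there: w2:F. ✗
That's 2 of 8 worlds, so 2/8 = 1/4.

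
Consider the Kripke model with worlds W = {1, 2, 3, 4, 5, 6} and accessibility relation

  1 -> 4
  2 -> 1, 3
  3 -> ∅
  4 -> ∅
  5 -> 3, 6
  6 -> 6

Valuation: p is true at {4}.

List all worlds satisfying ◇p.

1: successors {4}; p there: 4:T. ✓
2: successors {1, 3}; p there: 1:F, 3:F. ✗
3: no successors, so ◇p fails. ✗
4: no successors, so ◇p fails. ✗
5: successors {3, 6}; p there: 3:F, 6:F. ✗
6: successors {6}; p there: 6:F. ✗

{1}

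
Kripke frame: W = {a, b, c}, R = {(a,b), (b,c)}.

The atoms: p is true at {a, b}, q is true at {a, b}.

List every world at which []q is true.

{a, c}

a: successors {b}; q there: b:T. ✓
b: successors {c}; q there: c:F. ✗
c: no successors, so []q holds vacuously. ✓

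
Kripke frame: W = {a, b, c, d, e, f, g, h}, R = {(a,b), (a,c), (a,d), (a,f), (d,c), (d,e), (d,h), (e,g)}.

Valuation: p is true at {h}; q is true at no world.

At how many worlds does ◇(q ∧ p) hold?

0

a: successors {b, c, d, f}; q ∧ p there: b:F, c:F, d:F, f:F. ✗
b: no successors, so ◇(q ∧ p) fails. ✗
c: no successors, so ◇(q ∧ p) fails. ✗
d: successors {c, e, h}; q ∧ p there: c:F, e:F, h:F. ✗
e: successors {g}; q ∧ p there: g:F. ✗
f: no successors, so ◇(q ∧ p) fails. ✗
g: no successors, so ◇(q ∧ p) fails. ✗
h: no successors, so ◇(q ∧ p) fails. ✗
Satisfying worlds: ∅.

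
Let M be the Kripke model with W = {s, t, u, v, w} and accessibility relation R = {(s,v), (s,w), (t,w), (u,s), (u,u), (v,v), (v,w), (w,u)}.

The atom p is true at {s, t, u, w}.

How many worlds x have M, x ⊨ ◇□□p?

3

s: successors {v, w}; □□p there: v:F, w:T. ✓
t: successors {w}; □□p there: w:T. ✓
u: successors {s, u}; □□p there: s:F, u:F. ✗
v: successors {v, w}; □□p there: v:F, w:T. ✓
w: successors {u}; □□p there: u:F. ✗
Satisfying worlds: {s, t, v}.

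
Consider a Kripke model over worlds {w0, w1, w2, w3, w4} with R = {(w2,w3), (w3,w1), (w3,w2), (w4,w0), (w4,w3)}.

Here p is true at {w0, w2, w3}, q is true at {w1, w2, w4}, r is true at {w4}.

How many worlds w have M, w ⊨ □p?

4

w0: no successors, so □p holds vacuously. ✓
w1: no successors, so □p holds vacuously. ✓
w2: successors {w3}; p there: w3:T. ✓
w3: successors {w1, w2}; p there: w1:F, w2:T. ✗
w4: successors {w0, w3}; p there: w0:T, w3:T. ✓
Satisfying worlds: {w0, w1, w2, w4}.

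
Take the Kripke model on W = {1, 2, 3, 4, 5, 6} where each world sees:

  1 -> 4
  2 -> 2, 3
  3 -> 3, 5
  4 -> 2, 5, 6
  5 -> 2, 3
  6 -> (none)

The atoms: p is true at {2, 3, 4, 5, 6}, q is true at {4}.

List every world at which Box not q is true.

1: successors {4}; not q there: 4:F. ✗
2: successors {2, 3}; not q there: 2:T, 3:T. ✓
3: successors {3, 5}; not q there: 3:T, 5:T. ✓
4: successors {2, 5, 6}; not q there: 2:T, 5:T, 6:T. ✓
5: successors {2, 3}; not q there: 2:T, 3:T. ✓
6: no successors, so Box not q holds vacuously. ✓

{2, 3, 4, 5, 6}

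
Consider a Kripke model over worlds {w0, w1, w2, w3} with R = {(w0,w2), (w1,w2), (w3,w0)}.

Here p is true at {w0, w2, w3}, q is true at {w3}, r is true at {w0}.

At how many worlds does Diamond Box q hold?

w0: successors {w2}; Box q there: w2:T. ✓
w1: successors {w2}; Box q there: w2:T. ✓
w2: no successors, so Diamond Box q fails. ✗
w3: successors {w0}; Box q there: w0:F. ✗
Satisfying worlds: {w0, w1}.

2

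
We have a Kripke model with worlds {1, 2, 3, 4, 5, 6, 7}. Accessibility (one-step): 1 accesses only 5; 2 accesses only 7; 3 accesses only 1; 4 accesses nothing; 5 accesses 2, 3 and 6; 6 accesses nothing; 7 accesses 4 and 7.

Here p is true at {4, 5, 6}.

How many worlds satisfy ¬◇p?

1: ◇p is T. ✗
2: ◇p is F. ✓
3: ◇p is F. ✓
4: ◇p is F. ✓
5: ◇p is T. ✗
6: ◇p is F. ✓
7: ◇p is T. ✗
Satisfying worlds: {2, 3, 4, 6}.

4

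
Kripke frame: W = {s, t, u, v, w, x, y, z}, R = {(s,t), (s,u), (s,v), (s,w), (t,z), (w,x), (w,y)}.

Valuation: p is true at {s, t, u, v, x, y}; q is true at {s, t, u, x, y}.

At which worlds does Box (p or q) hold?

s: successors {t, u, v, w}; p or q there: t:T, u:T, v:T, w:F. ✗
t: successors {z}; p or q there: z:F. ✗
u: no successors, so Box (p or q) holds vacuously. ✓
v: no successors, so Box (p or q) holds vacuously. ✓
w: successors {x, y}; p or q there: x:T, y:T. ✓
x: no successors, so Box (p or q) holds vacuously. ✓
y: no successors, so Box (p or q) holds vacuously. ✓
z: no successors, so Box (p or q) holds vacuously. ✓

{u, v, w, x, y, z}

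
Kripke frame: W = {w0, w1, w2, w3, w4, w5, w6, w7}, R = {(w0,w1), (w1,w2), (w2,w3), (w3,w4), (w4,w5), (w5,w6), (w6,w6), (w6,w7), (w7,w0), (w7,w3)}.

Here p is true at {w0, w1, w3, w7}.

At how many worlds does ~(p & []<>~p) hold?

w0: p & []<>~p is T. ✗
w1: p & []<>~p is F. ✓
w2: p & []<>~p is F. ✓
w3: p & []<>~p is T. ✗
w4: p & []<>~p is F. ✓
w5: p & []<>~p is F. ✓
w6: p & []<>~p is F. ✓
w7: p & []<>~p is F. ✓
Satisfying worlds: {w1, w2, w4, w5, w6, w7}.

6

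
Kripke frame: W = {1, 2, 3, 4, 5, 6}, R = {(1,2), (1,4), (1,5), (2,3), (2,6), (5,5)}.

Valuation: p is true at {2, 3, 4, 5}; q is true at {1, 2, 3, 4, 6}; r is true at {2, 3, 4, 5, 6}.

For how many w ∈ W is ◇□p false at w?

1: successors {2, 4, 5}; □p there: 2:F, 4:T, 5:T. ✓
2: successors {3, 6}; □p there: 3:T, 6:T. ✓
3: no successors, so ◇□p fails. ✗
4: no successors, so ◇□p fails. ✗
5: successors {5}; □p there: 5:T. ✓
6: no successors, so ◇□p fails. ✗
Satisfying worlds: {1, 2, 5}.
So ◇□p fails at the other 3 worlds.

3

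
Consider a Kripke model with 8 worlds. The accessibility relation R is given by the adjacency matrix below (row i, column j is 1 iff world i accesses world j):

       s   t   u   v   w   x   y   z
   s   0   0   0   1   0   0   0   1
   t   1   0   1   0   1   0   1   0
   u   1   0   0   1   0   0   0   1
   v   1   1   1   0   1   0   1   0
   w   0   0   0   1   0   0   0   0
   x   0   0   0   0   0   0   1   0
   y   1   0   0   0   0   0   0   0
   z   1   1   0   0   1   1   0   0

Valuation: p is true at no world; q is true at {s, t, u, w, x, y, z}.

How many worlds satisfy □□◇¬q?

s: successors {v, z}; □◇¬q there: v:F, z:F. ✗
t: successors {s, u, w, y}; □◇¬q there: s:F, u:F, w:F, y:T. ✗
u: successors {s, v, z}; □◇¬q there: s:F, v:F, z:F. ✗
v: successors {s, t, u, w, y}; □◇¬q there: s:F, t:F, u:F, w:F, y:T. ✗
w: successors {v}; □◇¬q there: v:F. ✗
x: successors {y}; □◇¬q there: y:T. ✓
y: successors {s}; □◇¬q there: s:F. ✗
z: successors {s, t, w, x}; □◇¬q there: s:F, t:F, w:F, x:F. ✗
Satisfying worlds: {x}.

1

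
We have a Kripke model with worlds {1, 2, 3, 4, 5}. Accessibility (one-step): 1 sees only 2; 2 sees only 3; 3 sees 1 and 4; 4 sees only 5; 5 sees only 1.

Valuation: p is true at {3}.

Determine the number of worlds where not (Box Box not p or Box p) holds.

1: Box Box not p or Box p is F. ✓
2: Box Box not p or Box p is T. ✗
3: Box Box not p or Box p is T. ✗
4: Box Box not p or Box p is T. ✗
5: Box Box not p or Box p is T. ✗
Satisfying worlds: {1}.

1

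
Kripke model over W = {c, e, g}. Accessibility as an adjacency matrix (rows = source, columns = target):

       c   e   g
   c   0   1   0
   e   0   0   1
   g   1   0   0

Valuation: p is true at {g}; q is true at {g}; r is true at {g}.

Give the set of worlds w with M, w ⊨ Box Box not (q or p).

c: successors {e}; Box not (q or p) there: e:F. ✗
e: successors {g}; Box not (q or p) there: g:T. ✓
g: successors {c}; Box not (q or p) there: c:T. ✓

{e, g}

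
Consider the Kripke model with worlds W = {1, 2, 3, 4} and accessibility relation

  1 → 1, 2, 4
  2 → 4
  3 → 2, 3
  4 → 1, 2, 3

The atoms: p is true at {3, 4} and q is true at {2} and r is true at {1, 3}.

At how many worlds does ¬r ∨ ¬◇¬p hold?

2

1: ¬r is F, ¬◇¬p is F. ✗
2: ¬r is T, ¬◇¬p is T. ✓
3: ¬r is F, ¬◇¬p is F. ✗
4: ¬r is T, ¬◇¬p is F. ✓
Satisfying worlds: {2, 4}.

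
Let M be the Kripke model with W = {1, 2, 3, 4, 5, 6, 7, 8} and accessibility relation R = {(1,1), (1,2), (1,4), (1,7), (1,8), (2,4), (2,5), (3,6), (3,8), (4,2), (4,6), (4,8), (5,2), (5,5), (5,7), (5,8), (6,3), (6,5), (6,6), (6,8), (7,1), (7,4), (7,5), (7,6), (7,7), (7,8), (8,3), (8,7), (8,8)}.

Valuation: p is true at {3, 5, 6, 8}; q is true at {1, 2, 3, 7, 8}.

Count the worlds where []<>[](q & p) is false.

1: successors {1, 2, 4, 7, 8}; <>[](q & p) there: 1:F, 2:F, 4:F, 7:F, 8:F. ✗
2: successors {4, 5}; <>[](q & p) there: 4:F, 5:F. ✗
3: successors {6, 8}; <>[](q & p) there: 6:F, 8:F. ✗
4: successors {2, 6, 8}; <>[](q & p) there: 2:F, 6:F, 8:F. ✗
5: successors {2, 5, 7, 8}; <>[](q & p) there: 2:F, 5:F, 7:F, 8:F. ✗
6: successors {3, 5, 6, 8}; <>[](q & p) there: 3:F, 5:F, 6:F, 8:F. ✗
7: successors {1, 4, 5, 6, 7, 8}; <>[](q & p) there: 1:F, 4:F, 5:F, 6:F, 7:F, 8:F. ✗
8: successors {3, 7, 8}; <>[](q & p) there: 3:F, 7:F, 8:F. ✗
Satisfying worlds: ∅.
So []<>[](q & p) fails at the other 8 worlds.

8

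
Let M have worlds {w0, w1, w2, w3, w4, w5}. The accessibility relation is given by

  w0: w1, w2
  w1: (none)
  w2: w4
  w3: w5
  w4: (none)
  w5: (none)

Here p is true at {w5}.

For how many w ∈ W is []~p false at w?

1

w0: successors {w1, w2}; ~p there: w1:T, w2:T. ✓
w1: no successors, so []~p holds vacuously. ✓
w2: successors {w4}; ~p there: w4:T. ✓
w3: successors {w5}; ~p there: w5:F. ✗
w4: no successors, so []~p holds vacuously. ✓
w5: no successors, so []~p holds vacuously. ✓
Satisfying worlds: {w0, w1, w2, w4, w5}.
So []~p fails at the other 1 world.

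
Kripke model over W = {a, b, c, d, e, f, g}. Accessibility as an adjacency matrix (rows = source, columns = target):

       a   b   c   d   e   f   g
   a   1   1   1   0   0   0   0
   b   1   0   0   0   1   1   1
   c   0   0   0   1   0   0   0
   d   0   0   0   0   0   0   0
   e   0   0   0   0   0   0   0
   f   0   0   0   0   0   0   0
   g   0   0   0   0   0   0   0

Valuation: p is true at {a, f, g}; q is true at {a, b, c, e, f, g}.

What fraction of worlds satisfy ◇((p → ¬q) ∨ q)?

a: successors {a, b, c}; (p → ¬q) ∨ q there: a:T, b:T, c:T. ✓
b: successors {a, e, f, g}; (p → ¬q) ∨ q there: a:T, e:T, f:T, g:T. ✓
c: successors {d}; (p → ¬q) ∨ q there: d:T. ✓
d: no successors, so ◇((p → ¬q) ∨ q) fails. ✗
e: no successors, so ◇((p → ¬q) ∨ q) fails. ✗
f: no successors, so ◇((p → ¬q) ∨ q) fails. ✗
g: no successors, so ◇((p → ¬q) ∨ q) fails. ✗
That's 3 of 7 worlds, so 3/7.

3/7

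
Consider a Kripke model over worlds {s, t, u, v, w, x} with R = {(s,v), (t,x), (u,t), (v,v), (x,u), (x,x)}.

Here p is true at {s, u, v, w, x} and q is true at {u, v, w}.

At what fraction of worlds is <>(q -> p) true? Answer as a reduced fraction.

5/6

s: successors {v}; q -> p there: v:T. ✓
t: successors {x}; q -> p there: x:T. ✓
u: successors {t}; q -> p there: t:T. ✓
v: successors {v}; q -> p there: v:T. ✓
w: no successors, so <>(q -> p) fails. ✗
x: successors {u, x}; q -> p there: u:T, x:T. ✓
That's 5 of 6 worlds, so 5/6.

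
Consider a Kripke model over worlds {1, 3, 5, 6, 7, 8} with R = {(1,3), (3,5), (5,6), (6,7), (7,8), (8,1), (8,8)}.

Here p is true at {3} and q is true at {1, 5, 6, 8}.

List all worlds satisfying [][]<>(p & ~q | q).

1: successors {3}; []<>(p & ~q | q) there: 3:T. ✓
3: successors {5}; []<>(p & ~q | q) there: 5:F. ✗
5: successors {6}; []<>(p & ~q | q) there: 6:T. ✓
6: successors {7}; []<>(p & ~q | q) there: 7:T. ✓
7: successors {8}; []<>(p & ~q | q) there: 8:T. ✓
8: successors {1, 8}; []<>(p & ~q | q) there: 1:T, 8:T. ✓

{1, 5, 6, 7, 8}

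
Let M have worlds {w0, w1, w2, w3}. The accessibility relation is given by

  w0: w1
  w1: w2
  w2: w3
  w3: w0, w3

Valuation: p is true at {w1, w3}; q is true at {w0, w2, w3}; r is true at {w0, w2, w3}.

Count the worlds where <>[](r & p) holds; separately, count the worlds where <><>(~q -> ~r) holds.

For <>[](r & p):
w0: successors {w1}; [](r & p) there: w1:F. ✗
w1: successors {w2}; [](r & p) there: w2:T. ✓
w2: successors {w3}; [](r & p) there: w3:F. ✗
w3: successors {w0, w3}; [](r & p) there: w0:F, w3:F. ✗
— 1 world.
For <><>(~q -> ~r):
w0: successors {w1}; <>(~q -> ~r) there: w1:T. ✓
w1: successors {w2}; <>(~q -> ~r) there: w2:T. ✓
w2: successors {w3}; <>(~q -> ~r) there: w3:T. ✓
w3: successors {w0, w3}; <>(~q -> ~r) there: w0:T, w3:T. ✓
— 4 worlds.

1 and 4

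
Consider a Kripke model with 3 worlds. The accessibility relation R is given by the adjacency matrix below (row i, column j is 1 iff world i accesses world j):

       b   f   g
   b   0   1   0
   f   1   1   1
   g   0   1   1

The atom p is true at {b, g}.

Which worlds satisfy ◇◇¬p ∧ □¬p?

b: ◇◇¬p is T, □¬p is T. ✓
f: ◇◇¬p is T, □¬p is F. ✗
g: ◇◇¬p is T, □¬p is F. ✗

{b}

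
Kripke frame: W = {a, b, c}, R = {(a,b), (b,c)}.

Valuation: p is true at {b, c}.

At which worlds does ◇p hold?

a: successors {b}; p there: b:T. ✓
b: successors {c}; p there: c:T. ✓
c: no successors, so ◇p fails. ✗

{a, b}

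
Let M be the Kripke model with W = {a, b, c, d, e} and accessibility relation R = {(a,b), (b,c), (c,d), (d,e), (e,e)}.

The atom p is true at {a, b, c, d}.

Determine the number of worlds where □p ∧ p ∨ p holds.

a: □p ∧ p is T, p is T. ✓
b: □p ∧ p is T, p is T. ✓
c: □p ∧ p is T, p is T. ✓
d: □p ∧ p is F, p is T. ✓
e: □p ∧ p is F, p is F. ✗
Satisfying worlds: {a, b, c, d}.

4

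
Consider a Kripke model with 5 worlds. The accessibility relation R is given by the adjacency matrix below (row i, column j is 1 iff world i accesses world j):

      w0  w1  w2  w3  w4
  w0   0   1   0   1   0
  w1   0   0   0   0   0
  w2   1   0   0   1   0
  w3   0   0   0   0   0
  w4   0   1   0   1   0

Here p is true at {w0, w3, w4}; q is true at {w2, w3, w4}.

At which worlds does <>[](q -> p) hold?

w0: successors {w1, w3}; [](q -> p) there: w1:T, w3:T. ✓
w1: no successors, so <>[](q -> p) fails. ✗
w2: successors {w0, w3}; [](q -> p) there: w0:T, w3:T. ✓
w3: no successors, so <>[](q -> p) fails. ✗
w4: successors {w1, w3}; [](q -> p) there: w1:T, w3:T. ✓

{w0, w2, w4}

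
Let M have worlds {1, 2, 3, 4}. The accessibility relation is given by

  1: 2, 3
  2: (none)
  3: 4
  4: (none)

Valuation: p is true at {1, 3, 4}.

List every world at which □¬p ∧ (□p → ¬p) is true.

1: □¬p is F, □p → ¬p is T. ✗
2: □¬p is T, □p → ¬p is T. ✓
3: □¬p is F, □p → ¬p is F. ✗
4: □¬p is T, □p → ¬p is F. ✗

{2}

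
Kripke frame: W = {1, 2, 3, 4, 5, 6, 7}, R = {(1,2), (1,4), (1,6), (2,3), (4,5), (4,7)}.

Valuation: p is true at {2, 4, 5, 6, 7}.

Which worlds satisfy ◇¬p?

{2}

1: successors {2, 4, 6}; ¬p there: 2:F, 4:F, 6:F. ✗
2: successors {3}; ¬p there: 3:T. ✓
3: no successors, so ◇¬p fails. ✗
4: successors {5, 7}; ¬p there: 5:F, 7:F. ✗
5: no successors, so ◇¬p fails. ✗
6: no successors, so ◇¬p fails. ✗
7: no successors, so ◇¬p fails. ✗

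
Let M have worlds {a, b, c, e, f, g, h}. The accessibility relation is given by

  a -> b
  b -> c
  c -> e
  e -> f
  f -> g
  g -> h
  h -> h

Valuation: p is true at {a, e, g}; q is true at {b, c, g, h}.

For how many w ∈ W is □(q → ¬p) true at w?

a: successors {b}; q → ¬p there: b:T. ✓
b: successors {c}; q → ¬p there: c:T. ✓
c: successors {e}; q → ¬p there: e:T. ✓
e: successors {f}; q → ¬p there: f:T. ✓
f: successors {g}; q → ¬p there: g:F. ✗
g: successors {h}; q → ¬p there: h:T. ✓
h: successors {h}; q → ¬p there: h:T. ✓
Satisfying worlds: {a, b, c, e, g, h}.

6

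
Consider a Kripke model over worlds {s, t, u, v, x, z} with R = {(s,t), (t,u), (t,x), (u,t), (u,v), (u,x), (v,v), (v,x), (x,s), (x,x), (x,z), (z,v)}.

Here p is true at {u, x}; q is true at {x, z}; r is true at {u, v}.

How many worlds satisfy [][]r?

0

s: successors {t}; []r there: t:F. ✗
t: successors {u, x}; []r there: u:F, x:F. ✗
u: successors {t, v, x}; []r there: t:F, v:F, x:F. ✗
v: successors {v, x}; []r there: v:F, x:F. ✗
x: successors {s, x, z}; []r there: s:F, x:F, z:T. ✗
z: successors {v}; []r there: v:F. ✗
Satisfying worlds: ∅.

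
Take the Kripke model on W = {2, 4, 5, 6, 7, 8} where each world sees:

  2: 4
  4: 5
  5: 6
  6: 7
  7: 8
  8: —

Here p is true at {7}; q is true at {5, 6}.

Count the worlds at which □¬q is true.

4

2: successors {4}; ¬q there: 4:T. ✓
4: successors {5}; ¬q there: 5:F. ✗
5: successors {6}; ¬q there: 6:F. ✗
6: successors {7}; ¬q there: 7:T. ✓
7: successors {8}; ¬q there: 8:T. ✓
8: no successors, so □¬q holds vacuously. ✓
Satisfying worlds: {2, 6, 7, 8}.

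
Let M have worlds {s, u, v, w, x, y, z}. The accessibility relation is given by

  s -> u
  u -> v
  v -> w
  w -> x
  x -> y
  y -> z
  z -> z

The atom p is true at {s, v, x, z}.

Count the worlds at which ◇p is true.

4

s: successors {u}; p there: u:F. ✗
u: successors {v}; p there: v:T. ✓
v: successors {w}; p there: w:F. ✗
w: successors {x}; p there: x:T. ✓
x: successors {y}; p there: y:F. ✗
y: successors {z}; p there: z:T. ✓
z: successors {z}; p there: z:T. ✓
Satisfying worlds: {u, w, y, z}.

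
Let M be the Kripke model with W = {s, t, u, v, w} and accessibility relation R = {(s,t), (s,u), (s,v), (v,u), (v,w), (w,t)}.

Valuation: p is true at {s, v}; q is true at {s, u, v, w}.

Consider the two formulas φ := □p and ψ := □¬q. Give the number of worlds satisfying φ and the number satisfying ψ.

For □p:
s: successors {t, u, v}; p there: t:F, u:F, v:T. ✗
t: no successors, so □p holds vacuously. ✓
u: no successors, so □p holds vacuously. ✓
v: successors {u, w}; p there: u:F, w:F. ✗
w: successors {t}; p there: t:F. ✗
— 2 worlds.
For □¬q:
s: successors {t, u, v}; ¬q there: t:T, u:F, v:F. ✗
t: no successors, so □¬q holds vacuously. ✓
u: no successors, so □¬q holds vacuously. ✓
v: successors {u, w}; ¬q there: u:F, w:F. ✗
w: successors {t}; ¬q there: t:T. ✓
— 3 worlds.

2 and 3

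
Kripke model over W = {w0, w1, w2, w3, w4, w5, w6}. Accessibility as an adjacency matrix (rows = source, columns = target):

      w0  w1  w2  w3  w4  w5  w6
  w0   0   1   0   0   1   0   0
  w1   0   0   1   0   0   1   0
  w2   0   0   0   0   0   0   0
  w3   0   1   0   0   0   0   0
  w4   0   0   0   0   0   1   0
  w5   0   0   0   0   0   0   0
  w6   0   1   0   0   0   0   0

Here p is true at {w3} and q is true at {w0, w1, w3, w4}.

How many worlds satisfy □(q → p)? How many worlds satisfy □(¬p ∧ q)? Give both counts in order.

4 and 5

For □(q → p):
w0: successors {w1, w4}; q → p there: w1:F, w4:F. ✗
w1: successors {w2, w5}; q → p there: w2:T, w5:T. ✓
w2: no successors, so □(q → p) holds vacuously. ✓
w3: successors {w1}; q → p there: w1:F. ✗
w4: successors {w5}; q → p there: w5:T. ✓
w5: no successors, so □(q → p) holds vacuously. ✓
w6: successors {w1}; q → p there: w1:F. ✗
— 4 worlds.
For □(¬p ∧ q):
w0: successors {w1, w4}; ¬p ∧ q there: w1:T, w4:T. ✓
w1: successors {w2, w5}; ¬p ∧ q there: w2:F, w5:F. ✗
w2: no successors, so □(¬p ∧ q) holds vacuously. ✓
w3: successors {w1}; ¬p ∧ q there: w1:T. ✓
w4: successors {w5}; ¬p ∧ q there: w5:F. ✗
w5: no successors, so □(¬p ∧ q) holds vacuously. ✓
w6: successors {w1}; ¬p ∧ q there: w1:T. ✓
— 5 worlds.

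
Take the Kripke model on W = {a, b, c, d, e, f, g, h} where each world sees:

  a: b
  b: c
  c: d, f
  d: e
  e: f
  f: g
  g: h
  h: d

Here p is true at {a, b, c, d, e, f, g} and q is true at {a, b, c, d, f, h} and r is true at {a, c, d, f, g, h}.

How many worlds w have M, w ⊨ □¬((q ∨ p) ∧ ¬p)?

7

a: successors {b}; ¬((q ∨ p) ∧ ¬p) there: b:T. ✓
b: successors {c}; ¬((q ∨ p) ∧ ¬p) there: c:T. ✓
c: successors {d, f}; ¬((q ∨ p) ∧ ¬p) there: d:T, f:T. ✓
d: successors {e}; ¬((q ∨ p) ∧ ¬p) there: e:T. ✓
e: successors {f}; ¬((q ∨ p) ∧ ¬p) there: f:T. ✓
f: successors {g}; ¬((q ∨ p) ∧ ¬p) there: g:T. ✓
g: successors {h}; ¬((q ∨ p) ∧ ¬p) there: h:F. ✗
h: successors {d}; ¬((q ∨ p) ∧ ¬p) there: d:T. ✓
Satisfying worlds: {a, b, c, d, e, f, h}.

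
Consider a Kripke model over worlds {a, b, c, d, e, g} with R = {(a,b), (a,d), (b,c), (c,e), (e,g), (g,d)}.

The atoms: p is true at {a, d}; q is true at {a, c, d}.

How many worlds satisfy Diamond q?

3

a: successors {b, d}; q there: b:F, d:T. ✓
b: successors {c}; q there: c:T. ✓
c: successors {e}; q there: e:F. ✗
d: no successors, so Diamond q fails. ✗
e: successors {g}; q there: g:F. ✗
g: successors {d}; q there: d:T. ✓
Satisfying worlds: {a, b, g}.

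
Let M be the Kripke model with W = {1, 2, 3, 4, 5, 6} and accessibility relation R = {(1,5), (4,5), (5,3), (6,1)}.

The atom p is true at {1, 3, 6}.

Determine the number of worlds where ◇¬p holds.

2

1: successors {5}; ¬p there: 5:T. ✓
2: no successors, so ◇¬p fails. ✗
3: no successors, so ◇¬p fails. ✗
4: successors {5}; ¬p there: 5:T. ✓
5: successors {3}; ¬p there: 3:F. ✗
6: successors {1}; ¬p there: 1:F. ✗
Satisfying worlds: {1, 4}.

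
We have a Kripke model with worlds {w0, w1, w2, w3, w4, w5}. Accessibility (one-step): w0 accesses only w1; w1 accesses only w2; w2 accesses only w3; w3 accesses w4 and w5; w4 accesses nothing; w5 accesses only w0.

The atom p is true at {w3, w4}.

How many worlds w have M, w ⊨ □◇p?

w0: successors {w1}; ◇p there: w1:F. ✗
w1: successors {w2}; ◇p there: w2:T. ✓
w2: successors {w3}; ◇p there: w3:T. ✓
w3: successors {w4, w5}; ◇p there: w4:F, w5:F. ✗
w4: no successors, so □◇p holds vacuously. ✓
w5: successors {w0}; ◇p there: w0:F. ✗
Satisfying worlds: {w1, w2, w4}.

3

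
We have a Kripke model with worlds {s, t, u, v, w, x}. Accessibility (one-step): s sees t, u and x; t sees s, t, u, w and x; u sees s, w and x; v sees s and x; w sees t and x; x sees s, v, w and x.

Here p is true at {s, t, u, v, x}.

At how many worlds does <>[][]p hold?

0

s: successors {t, u, x}; [][]p there: t:F, u:F, x:F. ✗
t: successors {s, t, u, w, x}; [][]p there: s:F, t:F, u:F, w:F, x:F. ✗
u: successors {s, w, x}; [][]p there: s:F, w:F, x:F. ✗
v: successors {s, x}; [][]p there: s:F, x:F. ✗
w: successors {t, x}; [][]p there: t:F, x:F. ✗
x: successors {s, v, w, x}; [][]p there: s:F, v:F, w:F, x:F. ✗
Satisfying worlds: ∅.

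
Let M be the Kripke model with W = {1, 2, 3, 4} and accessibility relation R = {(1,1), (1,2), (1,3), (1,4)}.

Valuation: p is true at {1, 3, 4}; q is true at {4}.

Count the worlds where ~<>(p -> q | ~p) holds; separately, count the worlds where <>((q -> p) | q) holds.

For ~<>(p -> q | ~p):
1: <>(p -> q | ~p) is T. ✗
2: <>(p -> q | ~p) is F. ✓
3: <>(p -> q | ~p) is F. ✓
4: <>(p -> q | ~p) is F. ✓
— 3 worlds.
For <>((q -> p) | q):
1: successors {1, 2, 3, 4}; (q -> p) | q there: 1:T, 2:T, 3:T, 4:T. ✓
2: no successors, so <>((q -> p) | q) fails. ✗
3: no successors, so <>((q -> p) | q) fails. ✗
4: no successors, so <>((q -> p) | q) fails. ✗
— 1 world.

3 and 1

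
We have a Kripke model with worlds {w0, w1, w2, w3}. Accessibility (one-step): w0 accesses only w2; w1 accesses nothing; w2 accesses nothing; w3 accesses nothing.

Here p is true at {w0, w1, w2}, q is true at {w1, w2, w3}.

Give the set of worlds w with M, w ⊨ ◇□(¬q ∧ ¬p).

{w0}

w0: successors {w2}; □(¬q ∧ ¬p) there: w2:T. ✓
w1: no successors, so ◇□(¬q ∧ ¬p) fails. ✗
w2: no successors, so ◇□(¬q ∧ ¬p) fails. ✗
w3: no successors, so ◇□(¬q ∧ ¬p) fails. ✗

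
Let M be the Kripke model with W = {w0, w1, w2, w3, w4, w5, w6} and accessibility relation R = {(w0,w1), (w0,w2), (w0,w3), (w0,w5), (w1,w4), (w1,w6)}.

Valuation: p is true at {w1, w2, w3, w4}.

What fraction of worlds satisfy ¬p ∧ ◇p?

w0: ¬p is T, ◇p is T. ✓
w1: ¬p is F, ◇p is T. ✗
w2: ¬p is F, ◇p is F. ✗
w3: ¬p is F, ◇p is F. ✗
w4: ¬p is F, ◇p is F. ✗
w5: ¬p is T, ◇p is F. ✗
w6: ¬p is T, ◇p is F. ✗
That's 1 of 7 worlds, so 1/7.

1/7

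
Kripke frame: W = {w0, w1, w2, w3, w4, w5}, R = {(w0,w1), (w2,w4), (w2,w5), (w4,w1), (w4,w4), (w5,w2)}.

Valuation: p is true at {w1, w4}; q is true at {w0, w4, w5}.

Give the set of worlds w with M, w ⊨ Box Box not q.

{w0, w1, w3}

w0: successors {w1}; Box not q there: w1:T. ✓
w1: no successors, so Box Box not q holds vacuously. ✓
w2: successors {w4, w5}; Box not q there: w4:F, w5:T. ✗
w3: no successors, so Box Box not q holds vacuously. ✓
w4: successors {w1, w4}; Box not q there: w1:T, w4:F. ✗
w5: successors {w2}; Box not q there: w2:F. ✗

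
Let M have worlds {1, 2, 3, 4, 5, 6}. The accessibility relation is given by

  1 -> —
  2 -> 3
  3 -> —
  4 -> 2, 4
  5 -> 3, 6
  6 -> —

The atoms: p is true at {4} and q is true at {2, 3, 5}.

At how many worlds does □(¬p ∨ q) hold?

5

1: no successors, so □(¬p ∨ q) holds vacuously. ✓
2: successors {3}; ¬p ∨ q there: 3:T. ✓
3: no successors, so □(¬p ∨ q) holds vacuously. ✓
4: successors {2, 4}; ¬p ∨ q there: 2:T, 4:F. ✗
5: successors {3, 6}; ¬p ∨ q there: 3:T, 6:T. ✓
6: no successors, so □(¬p ∨ q) holds vacuously. ✓
Satisfying worlds: {1, 2, 3, 5, 6}.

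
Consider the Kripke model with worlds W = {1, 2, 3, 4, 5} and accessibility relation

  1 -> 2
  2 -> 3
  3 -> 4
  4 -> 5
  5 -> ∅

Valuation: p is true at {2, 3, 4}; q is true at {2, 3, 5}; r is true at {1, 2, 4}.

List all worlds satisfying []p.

{1, 2, 3, 5}

1: successors {2}; p there: 2:T. ✓
2: successors {3}; p there: 3:T. ✓
3: successors {4}; p there: 4:T. ✓
4: successors {5}; p there: 5:F. ✗
5: no successors, so []p holds vacuously. ✓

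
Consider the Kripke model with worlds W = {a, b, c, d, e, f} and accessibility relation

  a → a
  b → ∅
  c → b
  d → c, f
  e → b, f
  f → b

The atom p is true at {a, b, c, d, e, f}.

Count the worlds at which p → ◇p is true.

a: p is T, ◇p is T. ✓
b: p is T, ◇p is F. ✗
c: p is T, ◇p is T. ✓
d: p is T, ◇p is T. ✓
e: p is T, ◇p is T. ✓
f: p is T, ◇p is T. ✓
Satisfying worlds: {a, c, d, e, f}.

5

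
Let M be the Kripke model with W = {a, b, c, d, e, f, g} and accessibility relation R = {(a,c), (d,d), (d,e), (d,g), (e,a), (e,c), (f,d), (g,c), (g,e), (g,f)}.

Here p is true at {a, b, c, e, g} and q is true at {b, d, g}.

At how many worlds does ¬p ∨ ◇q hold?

2

a: ¬p is F, ◇q is F. ✗
b: ¬p is F, ◇q is F. ✗
c: ¬p is F, ◇q is F. ✗
d: ¬p is T, ◇q is T. ✓
e: ¬p is F, ◇q is F. ✗
f: ¬p is T, ◇q is T. ✓
g: ¬p is F, ◇q is F. ✗
Satisfying worlds: {d, f}.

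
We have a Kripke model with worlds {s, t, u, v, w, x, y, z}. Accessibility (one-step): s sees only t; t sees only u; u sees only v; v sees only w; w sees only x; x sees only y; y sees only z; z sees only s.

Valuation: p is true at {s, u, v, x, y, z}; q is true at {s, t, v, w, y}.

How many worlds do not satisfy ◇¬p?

s: successors {t}; ¬p there: t:T. ✓
t: successors {u}; ¬p there: u:F. ✗
u: successors {v}; ¬p there: v:F. ✗
v: successors {w}; ¬p there: w:T. ✓
w: successors {x}; ¬p there: x:F. ✗
x: successors {y}; ¬p there: y:F. ✗
y: successors {z}; ¬p there: z:F. ✗
z: successors {s}; ¬p there: s:F. ✗
Satisfying worlds: {s, v}.
So ◇¬p fails at the other 6 worlds.

6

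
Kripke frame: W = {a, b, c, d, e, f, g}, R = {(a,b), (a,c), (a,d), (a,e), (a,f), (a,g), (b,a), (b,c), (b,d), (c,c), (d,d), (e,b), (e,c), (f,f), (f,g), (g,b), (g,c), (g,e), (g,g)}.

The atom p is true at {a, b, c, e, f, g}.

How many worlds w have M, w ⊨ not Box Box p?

5

a: Box Box p is F. ✓
b: Box Box p is F. ✓
c: Box Box p is T. ✗
d: Box Box p is F. ✓
e: Box Box p is F. ✓
f: Box Box p is T. ✗
g: Box Box p is F. ✓
Satisfying worlds: {a, b, d, e, g}.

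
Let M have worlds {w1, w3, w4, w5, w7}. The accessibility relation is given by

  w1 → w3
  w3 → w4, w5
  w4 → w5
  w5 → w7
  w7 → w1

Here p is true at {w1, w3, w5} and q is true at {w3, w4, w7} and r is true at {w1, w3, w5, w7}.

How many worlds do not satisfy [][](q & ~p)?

4

w1: successors {w3}; [](q & ~p) there: w3:F. ✗
w3: successors {w4, w5}; [](q & ~p) there: w4:F, w5:T. ✗
w4: successors {w5}; [](q & ~p) there: w5:T. ✓
w5: successors {w7}; [](q & ~p) there: w7:F. ✗
w7: successors {w1}; [](q & ~p) there: w1:F. ✗
Satisfying worlds: {w4}.
So [][](q & ~p) fails at the other 4 worlds.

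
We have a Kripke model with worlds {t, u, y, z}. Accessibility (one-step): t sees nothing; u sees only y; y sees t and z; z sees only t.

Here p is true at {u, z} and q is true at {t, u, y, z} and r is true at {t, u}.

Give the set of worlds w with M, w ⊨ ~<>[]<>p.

t: <>[]<>p is F. ✓
u: <>[]<>p is F. ✓
y: <>[]<>p is T. ✗
z: <>[]<>p is T. ✗

{t, u}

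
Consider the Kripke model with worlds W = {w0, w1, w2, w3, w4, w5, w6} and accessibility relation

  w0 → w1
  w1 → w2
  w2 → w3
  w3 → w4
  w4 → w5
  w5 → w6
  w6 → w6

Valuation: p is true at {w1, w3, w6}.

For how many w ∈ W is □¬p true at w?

3

w0: successors {w1}; ¬p there: w1:F. ✗
w1: successors {w2}; ¬p there: w2:T. ✓
w2: successors {w3}; ¬p there: w3:F. ✗
w3: successors {w4}; ¬p there: w4:T. ✓
w4: successors {w5}; ¬p there: w5:T. ✓
w5: successors {w6}; ¬p there: w6:F. ✗
w6: successors {w6}; ¬p there: w6:F. ✗
Satisfying worlds: {w1, w3, w4}.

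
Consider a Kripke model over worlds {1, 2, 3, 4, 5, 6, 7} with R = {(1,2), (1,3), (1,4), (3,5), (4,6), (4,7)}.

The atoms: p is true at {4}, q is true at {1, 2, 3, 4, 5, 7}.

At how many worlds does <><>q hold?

1: successors {2, 3, 4}; <>q there: 2:F, 3:T, 4:T. ✓
2: no successors, so <><>q fails. ✗
3: successors {5}; <>q there: 5:F. ✗
4: successors {6, 7}; <>q there: 6:F, 7:F. ✗
5: no successors, so <><>q fails. ✗
6: no successors, so <><>q fails. ✗
7: no successors, so <><>q fails. ✗
Satisfying worlds: {1}.

1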